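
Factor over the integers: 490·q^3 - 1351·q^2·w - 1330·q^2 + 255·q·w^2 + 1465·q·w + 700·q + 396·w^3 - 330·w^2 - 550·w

(14·q - 11·w)·(5·q - 12·w - 10)·(7·q + 3·w - 5)

Group: 7·q·(70·q^2 - 223·q·w - 140·q + 132·w^2 + 110·w) + (3·w - 5)·(70·q^2 - 223·q·w - 140·q + 132·w^2 + 110·w); both groups contain (70·q^2 - 223·q·w - 140·q + 132·w^2 + 110·w), so (7·q + 3·w - 5) is a factor with cofactor 70·q^2 - 223·q·w - 140·q + 132·w^2 + 110·w.
The cofactor groups again: 70·q^2 - 223·q·w - 140·q + 132·w^2 + 110·w = 14·q·(5·q - 12·w - 10) - 11·w·(5·q - 12·w - 10); both groups contain (5·q - 12·w - 10), giving (14·q - 11·w)·(5·q - 12·w - 10).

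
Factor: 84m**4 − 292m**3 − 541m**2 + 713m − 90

Trying the rational-root candidates, m = −2 is a root, so (m + 2) divides it; the quotient is 84m**3 − 460m**2 + 379m − 45.
Continuing, m = 1/7 is a root, so (7m − 1) divides it; the quotient is 12m**2 − 64m + 45.
The remaining quadratic factors as (6m − 5)(2m − 9).

(2m − 9)(6m − 5)(7m − 1)(m + 2)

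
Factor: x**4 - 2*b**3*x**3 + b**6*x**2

x**2*(b**3 - x)**2

Pull out the common factor x**2, leaving b**6 - 2*b**3*x + x**2.
Recognize a perfect-square trinomial with the parts x and b**3.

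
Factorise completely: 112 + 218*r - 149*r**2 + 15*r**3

Trying the rational-root candidates, r = -2/5 is a root, so (5*r + 2) is a factor; dividing leaves 3*r**2 - 31*r + 56.
The remaining quadratic factors as (3*r - 7)(r - 8).

(3*r - 7)*(5*r + 2)*(r - 8)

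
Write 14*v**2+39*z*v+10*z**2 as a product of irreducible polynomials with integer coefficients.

(5*z+2*v)*(2*z+7*v)

Group: 2*z*(5*z+2*v) + 7*v*(5*z+2*v); both groups contain (5*z+2*v).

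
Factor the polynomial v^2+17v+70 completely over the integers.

Two integers with product 70 and sum 17 are 7 and 10.

(v+10)(v+7)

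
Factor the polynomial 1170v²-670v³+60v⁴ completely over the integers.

Pull out the common factor 10v², then factor the remaining trinomial.

10v²(6v-13)(v-9)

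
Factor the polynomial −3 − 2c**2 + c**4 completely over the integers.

(c**2 + 1)(c**2 − 3)

Substitute u = c**2 to get a quadratic in u, then factor.
c**2 − 3 is irreducible over ℤ (3 is not a perfect square).
c**2 + 1 is irreducible over ℤ (sum of squares).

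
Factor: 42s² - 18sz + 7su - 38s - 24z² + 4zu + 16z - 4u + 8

Group: 7s(6s - 6z + u - 2) + (4z - 4)(6s - 6z + u - 2); both groups contain (6s - 6z + u - 2).

(6s - 6z + u - 2)(7s + 4z - 4)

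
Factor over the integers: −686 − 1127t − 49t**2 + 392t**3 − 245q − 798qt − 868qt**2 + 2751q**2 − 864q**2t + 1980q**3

(11q − 7t + 14)(12q + 8t + 7)(15q − 7t − 7)

Group: 11q(180q**2 + 36qt + 21q − 56t**2 − 105t − 49) + (−7t + 14)(180q**2 + 36qt + 21q − 56t**2 − 105t − 49); both groups contain (180q**2 + 36qt + 21q − 56t**2 − 105t − 49), so (11q − 7t + 14) is a factor with cofactor 180q**2 + 36qt + 21q − 56t**2 − 105t − 49.
The cofactor groups again: 180q**2 + 36qt + 21q − 56t**2 − 105t − 49 = 15q(12q + 8t + 7) + (−7t − 7)(12q + 8t + 7); both groups contain (12q + 8t + 7), giving (15q − 7t − 7)(12q + 8t + 7).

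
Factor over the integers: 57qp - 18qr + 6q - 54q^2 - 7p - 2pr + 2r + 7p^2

-(6q - 7p + 2r)(9q + p - 1)

Group: -9q(6q - 7p + 2r) + (-p + 1)(6q - 7p + 2r); both groups contain (6q - 7p + 2r).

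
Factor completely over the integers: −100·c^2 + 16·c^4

4·c^2·(2·c + 5)·(2·c − 5)

Pull out the common factor 4·c^2; 4·c^2 − 25 is a difference of squares.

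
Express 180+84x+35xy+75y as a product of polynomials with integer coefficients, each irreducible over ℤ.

Group as (35xy+84x) + (75y+180) = 7x(5y+12) + 15(5y+12).
Both groups share the factor (5y+12).

(5y+12)(7x+15)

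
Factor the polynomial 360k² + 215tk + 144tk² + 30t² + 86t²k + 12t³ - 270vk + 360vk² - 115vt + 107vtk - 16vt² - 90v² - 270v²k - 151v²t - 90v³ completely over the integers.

-(9v - 2t - 9k)(5v + 2t + 5)(2v + 3t + 8k)

Group: 2v(-45v² - 8vt + 45vk - 45v + 4t² + 18tk + 10t + 45k) + (3t + 8k)(-45v² - 8vt + 45vk - 45v + 4t² + 18tk + 10t + 45k); both groups contain (-45v² - 8vt + 45vk - 45v + 4t² + 18tk + 10t + 45k), so (2v + 3t + 8k) is a factor with cofactor -45v² - 8vt + 45vk - 45v + 4t² + 18tk + 10t + 45k.
The cofactor groups again: -45v² - 8vt + 45vk - 45v + 4t² + 18tk + 10t + 45k = -5v(9v - 2t - 9k) + (-2t - 5)(9v - 2t - 9k); both groups contain (9v - 2t - 9k), giving -(5v + 2t + 5)(9v - 2t - 9k).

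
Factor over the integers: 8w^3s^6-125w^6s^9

-s^6w^3(5ws-2)(25w^2s^2+10ws+4)

Factor out w^3s^6 first: what remains is -125w^3s^3+8.
Recognize a difference of cubes with the parts 2 and 5ws.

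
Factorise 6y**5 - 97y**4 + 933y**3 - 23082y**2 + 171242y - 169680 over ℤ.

Testing divisors of the constant over divisors of the leading coefficient, y = 7/6 is a root, so (6y - 7) is a factor; dividing leaves y**4 - 15y**3 + 138y**2 - 3686y + 24240.
Next, y = 15 is a root, giving the factor (y - 15) and quotient y**3 + 138y - 1616.
Next, y = 8 is a root, so (y - 8) is a factor; dividing leaves y**2 + 8y + 202.
The quadratic y**2 + 8y + 202 has discriminant -744 < 0 and is irreducible over ℤ.

(6y - 7)(y - 15)(y - 8)(y**2 + 8y + 202)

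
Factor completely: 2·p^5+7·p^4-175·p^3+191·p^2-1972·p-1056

Among the possible rational roots, p = -12 is a root, so (p+12) divides it; the quotient is 2·p^4-17·p^3+29·p^2-157·p-88.
Next, p = 8 is a root, so (p-8) divides it; the quotient is 2·p^3-p^2+21·p+11.
Then p = -1/2 is a root, so (2·p+1) is a factor; dividing leaves p^2-p+11.
The quadratic p^2-p+11 has discriminant -43 < 0 and is irreducible over ℤ.

(2·p+1)·(p+12)·(p-8)·(p^2-p+11)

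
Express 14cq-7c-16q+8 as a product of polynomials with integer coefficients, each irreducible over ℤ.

(2q-1)(7c-8)

Group as (14cq-7c) + (-16q+8) = 7c(2q-1) - 8(2q-1).
Both groups share the factor (2q-1).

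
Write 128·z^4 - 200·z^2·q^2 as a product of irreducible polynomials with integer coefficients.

8·z^2·(4·z - 5·q)·(4·z + 5·q)

Pull out the common factor 8·z^2; 16·z^2 - 25·q^2 is a difference of squares.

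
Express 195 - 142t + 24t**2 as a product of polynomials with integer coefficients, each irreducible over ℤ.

(4t - 15)(6t - 13)

Need a pair with product 24·195 = 4680 and sum -142: that's -90 and -52.
Split the middle term: 24t**2 - 90t - 52t + 195 = 6t(4t - 15) - 13(4t - 15).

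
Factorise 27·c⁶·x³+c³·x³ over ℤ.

Pull out the common factor c³·x³, leaving 27·c³+1.
Recognize a sum of cubes with the parts 3·c and 1.

c³·x³·(3·c+1)·(9·c²-3·c+1)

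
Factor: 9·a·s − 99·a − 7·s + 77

Group as (9·a·s − 99·a) + (−7·s + 77) = 9·a·(s − 11) − 7·(s − 11).
Both groups share the factor (s − 11).

(9·a − 7)·(s − 11)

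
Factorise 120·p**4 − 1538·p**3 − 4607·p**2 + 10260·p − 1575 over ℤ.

(4·p + 15)·(5·p − 7)·(6·p − 1)·(p − 15)

Testing divisors of the constant over divisors of the leading coefficient, p = 15 is a root, so (p − 15) is a factor; dividing leaves 120·p**3 + 262·p**2 − 677·p + 105.
Then p = 7/5 is a root, giving the factor (5·p − 7) and quotient 24·p**2 + 86·p − 15.
The remaining quadratic factors as (6·p − 1)(4·p + 15).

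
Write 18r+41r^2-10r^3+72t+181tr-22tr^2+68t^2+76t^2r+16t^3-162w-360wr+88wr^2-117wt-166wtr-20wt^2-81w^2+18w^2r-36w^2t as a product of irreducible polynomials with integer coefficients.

Group: 9w(-4wt+2wr-9w-4t^2-18tr-17t+10r^2-41r-18) + (-4t-r)(-4wt+2wr-9w-4t^2-18tr-17t+10r^2-41r-18); both groups contain (-4wt+2wr-9w-4t^2-18tr-17t+10r^2-41r-18), so (9w-4t-r) is a factor with cofactor -4wt+2wr-9w-4t^2-18tr-17t+10r^2-41r-18.
The cofactor groups again: -4wt+2wr-9w-4t^2-18tr-17t+10r^2-41r-18 = -w(4t-2r+9) + (-t-5r-2)(4t-2r+9); both groups contain (4t-2r+9), giving -(w+t+5r+2)(4t-2r+9).

-(4t-2r+9)(9w-4t-r)(w+t+5r+2)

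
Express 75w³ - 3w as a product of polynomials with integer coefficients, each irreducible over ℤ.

Factor out 3w, leaving 25w² - 1, which is a difference of two squares.

3w(5w + 1)(5w - 1)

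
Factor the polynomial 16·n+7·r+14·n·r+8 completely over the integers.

(2·n+1)·(7·r+8)

Group as (14·n·r+16·n) + (7·r+8) = 2·n·(7·r+8) + (7·r+8).
Both groups share the factor (7·r+8).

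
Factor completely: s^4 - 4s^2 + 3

(s + 1)(s - 1)(s^2 - 3)

Substitute u = s^2 to get a quadratic in u, then factor.
s^2 - 3 is irreducible over ℤ (3 is not a perfect square).
s^2 - 1 is a difference of squares.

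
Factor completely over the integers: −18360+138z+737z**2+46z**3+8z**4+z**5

Trying the rational-root candidates, z = 4 is a root, so (z−4) is a factor; dividing leaves z**4+12z**3+94z**2+1113z+4590.
Then z = −9 is a root, giving the factor (z+9) and quotient z**3+3z**2+67z+510.
Next, z = −6 is a root, giving the factor (z+6) and quotient z**2−3z+85.
The quadratic z**2−3z+85 has discriminant −331 < 0 and is irreducible over ℤ.

(z+6)(z+9)(z−4)(z**2−3z+85)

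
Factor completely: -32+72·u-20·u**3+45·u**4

Group as (45·u**4+72·u) + (-20·u**3-32) = 9·u·(5·u**3+8) - 4·(5·u**3+8).
Both groups share the factor (5·u**3+8).

(9·u-4)·(5·u**3+8)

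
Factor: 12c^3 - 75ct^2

3c(2c + 5t)(2c - 5t)

Pull out the common factor 3c; 4c^2 - 25t^2 is a difference of squares.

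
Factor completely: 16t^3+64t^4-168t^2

Pull out the common factor 8t^2, then factor the remaining trinomial.

8t^2(2t-3)(4t+7)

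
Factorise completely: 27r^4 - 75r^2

Pull out the common factor 3r^2; 9r^2 - 25 is a difference of squares.

3r^2(3r + 5)(3r - 5)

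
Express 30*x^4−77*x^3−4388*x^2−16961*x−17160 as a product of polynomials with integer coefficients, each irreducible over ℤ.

Testing divisors of the constant over divisors of the leading coefficient, x = −11/6 is a root, giving the factor (6*x+11) and quotient 5*x^3−22*x^2−691*x−1560.
Then x = 15 is a root, so (x−15) divides it; the quotient is 5*x^2+53*x+104.
The remaining quadratic factors as (5*x+13)(x+8).

(5*x+13)*(6*x+11)*(x+8)*(x−15)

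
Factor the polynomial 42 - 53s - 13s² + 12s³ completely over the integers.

(3s - 7)(4s - 3)(s + 2)

Trying the rational-root candidates, s = 7/3 is a root, giving the factor (3s - 7) and quotient 4s² + 5s - 6.
The remaining quadratic factors as (s + 2)(4s - 3).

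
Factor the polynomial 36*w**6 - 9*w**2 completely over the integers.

9*w**2*(2*w**2 + 1)*(2*w**2 - 1)

Factor out 9*w**2 first: what remains is 4*w**4 - 1.
Recognize a difference of squares with the parts 2*w**2 and 1.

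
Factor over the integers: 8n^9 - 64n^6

8n^6(n - 2)(n^2 + 2n + 4)

Factor out 8n^6 first: what remains is n^3 - 8.
Recognize a difference of cubes with the parts n and 2.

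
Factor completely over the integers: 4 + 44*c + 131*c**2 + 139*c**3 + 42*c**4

Trying the rational-root candidates, c = -1/2 is a root, giving the factor (2*c + 1) and quotient 21*c**3 + 59*c**2 + 36*c + 4.
Then c = -2 is a root, giving the factor (c + 2) and quotient 21*c**2 + 17*c + 2.
The remaining quadratic factors as (7*c + 1)(3*c + 2).

(2*c + 1)*(3*c + 2)*(7*c + 1)*(c + 2)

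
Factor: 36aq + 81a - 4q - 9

Group as (36aq + 81a) + (-4q - 9) = 9a(4q + 9) - (4q + 9).
Both groups share the factor (4q + 9).

(4q + 9)(9a - 1)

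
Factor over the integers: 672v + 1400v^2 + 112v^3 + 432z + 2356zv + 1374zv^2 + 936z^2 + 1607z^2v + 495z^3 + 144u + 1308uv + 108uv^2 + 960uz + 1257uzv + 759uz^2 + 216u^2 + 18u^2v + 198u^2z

Group: 3u(66uz + 6uv + 72u + 55z^2 + 93zv + 104z + 8v^2 + 100v + 48) + (9z + 14v)(66uz + 6uv + 72u + 55z^2 + 93zv + 104z + 8v^2 + 100v + 48); both groups contain (66uz + 6uv + 72u + 55z^2 + 93zv + 104z + 8v^2 + 100v + 48), so (3u + 9z + 14v) is a factor with cofactor 66uz + 6uv + 72u + 55z^2 + 93zv + 104z + 8v^2 + 100v + 48.
The cofactor groups again: 66uz + 6uv + 72u + 55z^2 + 93zv + 104z + 8v^2 + 100v + 48 = 11z(6u + 5z + 8v + 4) + (v + 12)(6u + 5z + 8v + 4); both groups contain (6u + 5z + 8v + 4), giving (11z + v + 12)(6u + 5z + 8v + 4).

(3u + 9z + 14v)(6u + 5z + 8v + 4)(11z + v + 12)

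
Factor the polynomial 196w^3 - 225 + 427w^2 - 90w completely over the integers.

Trying the rational-root candidates, w = -15/7 is a root, so (7w + 15) divides it; the quotient is 28w^2 + w - 15.
The remaining quadratic factors as (4w + 3)(7w - 5).

(4w + 3)(7w + 15)(7w - 5)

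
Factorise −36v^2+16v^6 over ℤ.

Every term has a factor of 4v^2; factoring it out leaves 4v^4−9.
Recognize a difference of squares with the parts 2v^2 and 3.

4v^2(2v^2+3)(2v^2−3)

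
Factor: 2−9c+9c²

Need a pair with product 9·2 = 18 and sum −9: that's −6 and −3.
Split the middle term: 9c²−6c − 3c+2 = 3c(3c−2) − (3c−2).

(3c−1)(3c−2)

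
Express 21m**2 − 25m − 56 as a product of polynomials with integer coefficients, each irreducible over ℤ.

(3m − 7)(7m + 8)

Need a pair with product 21·(−56) = −1176 and sum −25: that's 24 and −49.
Split the middle term: 21m**2 + 24m − 49m − 56 = 3m(7m + 8) − 7(7m + 8).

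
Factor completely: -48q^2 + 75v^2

3(5v - 4q)(5v + 4q)

Pull out the common factor 3; 25v^2 - 16q^2 is a difference of squares.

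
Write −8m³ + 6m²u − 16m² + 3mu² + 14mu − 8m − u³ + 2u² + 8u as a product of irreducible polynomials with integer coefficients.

−(2m + u + 2)(4m − u + 4)(m − u)

Group: m(−8m² − 2mu − 16m + u² − 2u − 8) − u(−8m² − 2mu − 16m + u² − 2u − 8); both groups contain (−8m² − 2mu − 16m + u² − 2u − 8), so (m − u) is a factor with cofactor −8m² − 2mu − 16m + u² − 2u − 8.
The cofactor groups again: −8m² − 2mu − 16m + u² − 2u − 8 = −2m(4m − u + 4) + (−u − 2)(4m − u + 4); both groups contain (4m − u + 4), giving −(2m + u + 2)(4m − u + 4).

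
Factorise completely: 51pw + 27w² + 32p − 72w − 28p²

Group: −4p(7p + 3w − 8) + 9w(7p + 3w − 8); both groups contain (7p + 3w − 8).

−(4p − 9w)(7p + 3w − 8)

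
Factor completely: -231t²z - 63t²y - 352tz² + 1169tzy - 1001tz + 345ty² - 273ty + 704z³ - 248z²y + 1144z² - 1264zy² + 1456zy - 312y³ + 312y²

-(3t + 8z - 13y + 13)(11z + 3y)(7t - 8z - 8y)

Group: 11z(-21t² - 32tz + 115ty - 91t + 64z² - 40zy + 104z - 104y² + 104y) + 3y(-21t² - 32tz + 115ty - 91t + 64z² - 40zy + 104z - 104y² + 104y); both groups contain (-21t² - 32tz + 115ty - 91t + 64z² - 40zy + 104z - 104y² + 104y), so (11z + 3y) is a factor with cofactor -21t² - 32tz + 115ty - 91t + 64z² - 40zy + 104z - 104y² + 104y.
The cofactor groups again: -21t² - 32tz + 115ty - 91t + 64z² - 40zy + 104z - 104y² + 104y = -7t(3t + 8z - 13y + 13) + (8z + 8y)(3t + 8z - 13y + 13); both groups contain (3t + 8z - 13y + 13), giving -(7t - 8z - 8y)(3t + 8z - 13y + 13).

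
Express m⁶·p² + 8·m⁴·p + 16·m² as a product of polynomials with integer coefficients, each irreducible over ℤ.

Factor out m² first: what remains is m⁴·p² + 8·m²·p + 16.
Recognize a perfect-square trinomial with the parts m²·p and 4.

m²·(m²·p + 4)²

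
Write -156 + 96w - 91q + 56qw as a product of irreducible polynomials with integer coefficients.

(7q + 12)(8w - 13)

Group as (56qw - 91q) + (96w - 156) = 7q(8w - 13) + 12(8w - 13).
Both groups share the factor (8w - 13).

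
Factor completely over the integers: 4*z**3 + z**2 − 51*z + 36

By the rational root theorem, z = −4 is a root, so (z + 4) divides it; the quotient is 4*z**2 − 15*z + 9.
The remaining quadratic factors as (z − 3)(4*z − 3).

(4*z − 3)*(z + 4)*(z − 3)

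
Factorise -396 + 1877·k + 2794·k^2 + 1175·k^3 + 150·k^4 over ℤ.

(5·k + 11)·(5·k + 9)·(6·k - 1)·(k + 4)

By the rational root theorem, k = -4 is a root, so (k + 4) divides it; the quotient is 150·k^3 + 575·k^2 + 494·k - 99.
Then k = -9/5 is a root, so (5·k + 9) divides it; the quotient is 30·k^2 + 61·k - 11.
The remaining quadratic factors as (6·k - 1)(5·k + 11).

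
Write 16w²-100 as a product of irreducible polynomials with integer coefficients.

4(2w+5)(2w-5)

Factor out 4, leaving 4w²-25, which is a difference of two squares.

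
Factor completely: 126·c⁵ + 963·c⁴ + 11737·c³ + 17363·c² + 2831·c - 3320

(3·c - 1)·(6·c + 5)·(7·c + 8)·(c² + 6·c + 83)

Testing divisors of the constant over divisors of the leading coefficient, c = 1/3 is a root, so (3·c - 1) divides it; the quotient is 42·c⁴ + 335·c³ + 4024·c² + 7129·c + 3320.
Continuing, c = -8/7 is a root, so (7·c + 8) is a factor; dividing leaves 6·c³ + 41·c² + 528·c + 415.
Next, c = -5/6 is a root, giving the factor (6·c + 5) and quotient c² + 6·c + 83.
The quadratic c² + 6·c + 83 has discriminant -296 < 0 and is irreducible over ℤ.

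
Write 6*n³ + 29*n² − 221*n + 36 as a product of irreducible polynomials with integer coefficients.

(6*n − 1)*(n + 9)*(n − 4)

Testing divisors of the constant over divisors of the leading coefficient, n = −9 is a root, so (n + 9) divides it; the quotient is 6*n² − 25*n + 4.
The remaining quadratic factors as (6*n − 1)(n − 4).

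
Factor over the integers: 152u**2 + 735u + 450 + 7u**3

Testing divisors of the constant over divisors of the leading coefficient, u = -5/7 is a root, giving the factor (7u + 5) and quotient u**2 + 21u + 90.
The remaining quadratic factors as (u + 6)(u + 15).

(7u + 5)(u + 15)(u + 6)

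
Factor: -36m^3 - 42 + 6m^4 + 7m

Group as (6m^4 + 7m) + (-36m^3 - 42) = m(6m^3 + 7) - 6(6m^3 + 7).
Both groups share the factor (6m^3 + 7).

(m - 6)(6m^3 + 7)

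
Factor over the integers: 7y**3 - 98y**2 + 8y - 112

(y - 14)(7y**2 + 8)

Group as (7y**3 + 8y) + (-98y**2 - 112) = y(7y**2 + 8) - 14(7y**2 + 8).
Both groups share the factor (7y**2 + 8).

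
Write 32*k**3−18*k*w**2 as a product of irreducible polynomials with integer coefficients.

Factor out 2*k, leaving 16*k**2−9*w**2, which is a difference of two squares.

2*k*(4*k+3*w)*(4*k−3*w)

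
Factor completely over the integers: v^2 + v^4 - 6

(v^2 + 3)·(v^2 - 2)

Substitute u = v^2 to get a quadratic in u, then factor.
v^2 + 3 is irreducible over ℤ (always positive, so no real roots).
v^2 - 2 is irreducible over ℤ (2 is not a perfect square).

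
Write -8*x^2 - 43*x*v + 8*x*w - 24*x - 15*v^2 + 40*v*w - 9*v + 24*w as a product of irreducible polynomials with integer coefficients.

-(8*x + 3*v - 8*w)*(x + 5*v + 3)

Group: -8*x*(x + 5*v + 3) + (-3*v + 8*w)*(x + 5*v + 3); both groups contain (x + 5*v + 3).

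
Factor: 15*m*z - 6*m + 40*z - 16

Group as (15*m*z - 6*m) + (40*z - 16) = 3*m*(5*z - 2) + 8*(5*z - 2).
Both groups share the factor (5*z - 2).

(3*m + 8)*(5*z - 2)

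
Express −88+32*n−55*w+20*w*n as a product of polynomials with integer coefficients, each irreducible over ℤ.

(4*n−11)*(5*w+8)

Group as (20*w*n−55*w) + (32*n−88) = 5*w*(4*n−11) + 8*(4*n−11).
Both groups share the factor (4*n−11).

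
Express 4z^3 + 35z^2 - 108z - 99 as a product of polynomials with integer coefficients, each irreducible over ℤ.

By the rational root theorem, z = -3/4 is a root, giving the factor (4z + 3) and quotient z^2 + 8z - 33.
The remaining quadratic factors as (z - 3)(z + 11).

(4z + 3)(z + 11)(z - 3)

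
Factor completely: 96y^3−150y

6y(4y+5)(4y−5)

Every term has a factor of 6y. Then 16y^2−25 = (4y)² − (5)².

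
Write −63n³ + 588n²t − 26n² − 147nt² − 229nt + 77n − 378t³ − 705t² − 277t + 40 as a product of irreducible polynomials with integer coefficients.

Group: 7n(−9n² + 75nt − 14n + 54t² + 39t − 5) + (−7t − 8)(−9n² + 75nt − 14n + 54t² + 39t − 5); both groups contain (−9n² + 75nt − 14n + 54t² + 39t − 5), so (7n − 7t − 8) is a factor with cofactor −9n² + 75nt − 14n + 54t² + 39t − 5.
The cofactor groups again: −9n² + 75nt − 14n + 54t² + 39t − 5 = −n(9n + 6t + 5) + (9t − 1)(9n + 6t + 5); both groups contain (9n + 6t + 5), giving −(n − 9t + 1)(9n + 6t + 5).

−(7n − 7t − 8)(9n + 6t + 5)(n − 9t + 1)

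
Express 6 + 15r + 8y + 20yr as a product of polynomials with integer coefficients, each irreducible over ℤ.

Group as (20yr + 8y) + (15r + 6) = 4y(5r + 2) + 3(5r + 2).
Both groups share the factor (5r + 2).

(4y + 3)(5r + 2)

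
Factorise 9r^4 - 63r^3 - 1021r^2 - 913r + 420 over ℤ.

(3r + 4)(3r - 1)(r + 7)(r - 15)

By the rational root theorem, r = 1/3 is a root, giving the factor (3r - 1) and quotient 3r^3 - 20r^2 - 347r - 420.
Next, r = -7 is a root, so (r + 7) is a factor; dividing leaves 3r^2 - 41r - 60.
The remaining quadratic factors as (r - 15)(3r + 4).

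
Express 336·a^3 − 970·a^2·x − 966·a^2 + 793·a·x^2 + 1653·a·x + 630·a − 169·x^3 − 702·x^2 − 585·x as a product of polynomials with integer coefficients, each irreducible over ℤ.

(14·a − 13·x)·(3·a − x − 3)·(8·a − 13·x − 15)

Group: 8·a·(42·a^2 − 53·a·x − 42·a + 13·x^2 + 39·x) + (−13·x − 15)·(42·a^2 − 53·a·x − 42·a + 13·x^2 + 39·x); both groups contain (42·a^2 − 53·a·x − 42·a + 13·x^2 + 39·x), so (8·a − 13·x − 15) is a factor with cofactor 42·a^2 − 53·a·x − 42·a + 13·x^2 + 39·x.
The cofactor groups again: 42·a^2 − 53·a·x − 42·a + 13·x^2 + 39·x = 3·a·(14·a − 13·x) + (−x − 3)·(14·a − 13·x); both groups contain (14·a − 13·x), giving (3·a − x − 3)·(14·a − 13·x).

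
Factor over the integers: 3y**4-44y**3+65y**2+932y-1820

(3y+13)(y-10)(y-2)(y-7)

Testing divisors of the constant over divisors of the leading coefficient, y = 7 is a root, so (y-7) is a factor; dividing leaves 3y**3-23y**2-96y+260.
Then y = 10 is a root, giving the factor (y-10) and quotient 3y**2+7y-26.
The remaining quadratic factors as (3y+13)(y-2).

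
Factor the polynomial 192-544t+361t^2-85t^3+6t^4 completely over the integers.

Among the possible rational roots, t = 8/3 is a root, so (3t-8) is a factor; dividing leaves 2t^3-23t^2+59t-24.
Then t = 3 is a root, so (t-3) is a factor; dividing leaves 2t^2-17t+8.
The remaining quadratic factors as (t-8)(2t-1).

(2t-1)(3t-8)(t-3)(t-8)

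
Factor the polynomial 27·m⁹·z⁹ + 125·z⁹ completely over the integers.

Pull out the common factor z⁹, leaving 27·m⁹ + 125.
Recognize a sum of cubes with the parts 5 and 3·m³.

z⁹·(3·m³ + 5)·(9·m⁶ − 15·m³ + 25)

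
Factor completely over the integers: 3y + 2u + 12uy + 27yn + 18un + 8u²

(2u + 3y)(4u + 9n + 1)

Group: 4u(2u + 3y) + (9n + 1)(2u + 3y); both groups contain (2u + 3y).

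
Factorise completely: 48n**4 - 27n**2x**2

3n**2(4n + 3x)(4n - 3x)

Pull out the common factor 3n**2; 16n**2 - 9x**2 is a difference of squares.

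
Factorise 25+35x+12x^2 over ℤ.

Need a pair with product 12·25 = 300 and sum 35: that's 15 and 20.
Split the middle term: 12x^2+15x + 20x+25 = 3x(4x+5) + 5(4x+5).

(3x+5)(4x+5)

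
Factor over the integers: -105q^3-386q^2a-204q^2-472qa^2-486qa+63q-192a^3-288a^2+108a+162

Group: 7q(-15q^2-38qa-42q-24a^2-54a-27) + (8a-6)(-15q^2-38qa-42q-24a^2-54a-27); both groups contain (-15q^2-38qa-42q-24a^2-54a-27), so (7q+8a-6) is a factor with cofactor -15q^2-38qa-42q-24a^2-54a-27.
The cofactor groups again: -15q^2-38qa-42q-24a^2-54a-27 = -5q(3q+4a+3) + (-6a-9)(3q+4a+3); both groups contain (3q+4a+3), giving -(5q+6a+9)(3q+4a+3).

-(3q+4a+3)(5q+6a+9)(7q+8a-6)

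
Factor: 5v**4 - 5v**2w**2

Pull out the common factor 5v**2; v**2 - w**2 is a difference of squares.

5v**2(v + w)(v - w)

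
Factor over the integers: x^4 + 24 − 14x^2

(x^2 − 12)(x^2 − 2)

Substitute u = x^2 to get a quadratic in u, then factor.
x^2 − 2 is irreducible over ℤ (2 is not a perfect square).
x^2 − 12 is irreducible over ℤ (12 is not a perfect square).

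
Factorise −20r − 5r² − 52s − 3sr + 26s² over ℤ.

(2s − r − 4)(13s + 5r)

Group: 13s(2s − r − 4) + 5r(2s − r − 4); both groups contain (2s − r − 4).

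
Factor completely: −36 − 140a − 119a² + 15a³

(3a + 2)(5a + 2)(a − 9)

Testing divisors of the constant over divisors of the leading coefficient, a = −2/3 is a root, so (3a + 2) is a factor; dividing leaves 5a² − 43a − 18.
The remaining quadratic factors as (5a + 2)(a − 9).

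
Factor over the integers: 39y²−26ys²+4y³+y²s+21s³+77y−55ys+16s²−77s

Group: 4y(y²+2ys+7y−3s²−7s) + (−7s+11)(y²+2ys+7y−3s²−7s); both groups contain (y²+2ys+7y−3s²−7s), so (4y−7s+11) is a factor with cofactor y²+2ys+7y−3s²−7s.
The cofactor groups again: y²+2ys+7y−3s²−7s = y(y+3s+7) − s(y+3s+7); both groups contain (y+3s+7), giving (y−s)(y+3s+7).

(4y−7s+11)(y−s)(y+3s+7)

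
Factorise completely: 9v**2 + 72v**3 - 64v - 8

Group as (72v**3 - 64v) + (9v**2 - 8) = 8v(9v**2 - 8) + (9v**2 - 8).
Both groups share the factor (9v**2 - 8).

(8v + 1)(9v**2 - 8)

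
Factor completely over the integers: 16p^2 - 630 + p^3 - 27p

Among the possible rational roots, p = 6 is a root, giving the factor (p - 6) and quotient p^2 + 22p + 105.
The remaining quadratic factors as (p + 7)(p + 15).

(p + 15)(p + 7)(p - 6)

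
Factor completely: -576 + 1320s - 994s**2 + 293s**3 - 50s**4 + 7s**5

Trying the rational-root candidates, s = 3 is a root, so (s - 3) is a factor; dividing leaves 7s**4 - 29s**3 + 206s**2 - 376s + 192.
Continuing, s = 8/7 is a root, so (7s - 8) is a factor; dividing leaves s**3 - 3s**2 + 26s - 24.
Then s = 1 is a root, giving the factor (s - 1) and quotient s**2 - 2s + 24.
The quadratic s**2 - 2s + 24 has discriminant -92 < 0 and is irreducible over ℤ.

(7s - 8)(s - 1)(s - 3)(s**2 - 2s + 24)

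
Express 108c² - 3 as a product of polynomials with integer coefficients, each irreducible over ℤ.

3(6c + 1)(6c - 1)

Every term has a factor of 3. Then 36c² - 1 = (6c)² − (1)².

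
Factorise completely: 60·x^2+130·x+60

Pull out the common factor 10, then factor the remaining trinomial.

10·(2·x+3)·(3·x+2)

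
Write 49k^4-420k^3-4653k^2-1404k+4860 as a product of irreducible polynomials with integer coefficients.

(7k+9)(7k-6)(k+6)(k-15)

Trying the rational-root candidates, k = -9/7 is a root, so (7k+9) is a factor; dividing leaves 7k^3-69k^2-576k+540.
Next, k = -6 is a root, so (k+6) is a factor; dividing leaves 7k^2-111k+90.
The remaining quadratic factors as (7k-6)(k-15).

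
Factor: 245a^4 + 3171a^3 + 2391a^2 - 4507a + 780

By the rational root theorem, a = 5/7 is a root, so (7a - 5) divides it; the quotient is 35a^3 + 478a^2 + 683a - 156.
Then a = -13/7 is a root, so (7a + 13) divides it; the quotient is 5a^2 + 59a - 12.
The remaining quadratic factors as (a + 12)(5a - 1).

(5a - 1)(7a + 13)(7a - 5)(a + 12)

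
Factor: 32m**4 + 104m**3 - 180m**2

4m**2(2m + 9)(4m - 5)

Pull out the common factor 4m**2, then factor the remaining trinomial.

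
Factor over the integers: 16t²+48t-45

(4t+15)(4t-3)

Need a pair with product 16·(-45) = -720 and sum 48: that's -12 and 60.
Split the middle term: 16t²-12t + 60t-45 = 4t(4t-3) + 15(4t-3).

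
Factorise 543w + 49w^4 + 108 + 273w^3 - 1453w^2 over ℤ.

By the rational root theorem, w = -1/7 is a root, so (7w + 1) is a factor; dividing leaves 7w^3 + 38w^2 - 213w + 108.
Next, w = -9 is a root, so (w + 9) is a factor; dividing leaves 7w^2 - 25w + 12.
The remaining quadratic factors as (7w - 4)(w - 3).

(7w + 1)(7w - 4)(w + 9)(w - 3)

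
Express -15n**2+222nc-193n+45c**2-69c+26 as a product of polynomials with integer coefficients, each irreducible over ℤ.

Group: -15n(n-15c+13) + (-3c+2)(n-15c+13); both groups contain (n-15c+13).

-(n-15c+13)(15n+3c-2)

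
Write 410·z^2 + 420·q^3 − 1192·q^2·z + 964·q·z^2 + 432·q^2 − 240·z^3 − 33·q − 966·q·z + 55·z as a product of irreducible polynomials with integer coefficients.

Group: 3·q·(140·q^2 − 164·q·z + 144·q + 48·z^2 − 82·z − 11) − 5·z·(140·q^2 − 164·q·z + 144·q + 48·z^2 − 82·z − 11); both groups contain (140·q^2 − 164·q·z + 144·q + 48·z^2 − 82·z − 11), so (3·q − 5·z) is a factor with cofactor 140·q^2 − 164·q·z + 144·q + 48·z^2 − 82·z − 11.
The cofactor groups again: 140·q^2 − 164·q·z + 144·q + 48·z^2 − 82·z − 11 = 10·q·(14·q − 8·z − 1) + (−6·z + 11)·(14·q − 8·z − 1); both groups contain (14·q − 8·z − 1), giving (10·q − 6·z + 11)·(14·q − 8·z − 1).

(10·q − 6·z + 11)·(14·q − 8·z − 1)·(3·q − 5·z)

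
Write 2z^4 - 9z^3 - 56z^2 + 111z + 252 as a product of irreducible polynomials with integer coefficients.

Trying the rational-root candidates, z = -4 is a root, giving the factor (z + 4) and quotient 2z^3 - 17z^2 + 12z + 63.
Continuing, z = 3 is a root, giving the factor (z - 3) and quotient 2z^2 - 11z - 21.
The remaining quadratic factors as (z - 7)(2z + 3).

(2z + 3)(z + 4)(z - 3)(z - 7)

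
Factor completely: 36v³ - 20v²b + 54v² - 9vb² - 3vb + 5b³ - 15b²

Group: 2v(18v² - vb - 5b²) + (-b + 3)(18v² - vb - 5b²); both groups contain (18v² - vb - 5b²), so (2v - b + 3) is a factor with cofactor 18v² - vb - 5b².
The cofactor groups again: 18v² - vb - 5b² = 9v(2v + b) - 5b(2v + b); both groups contain (2v + b), giving (9v - 5b)(2v + b).

(9v - 5b)(2v - b + 3)(2v + b)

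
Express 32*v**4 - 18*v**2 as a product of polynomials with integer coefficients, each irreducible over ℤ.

2*v**2*(4*v + 3)*(4*v - 3)

Every term has a factor of 2*v**2. Then 16*v**2 - 9 = (4*v)² − (3)².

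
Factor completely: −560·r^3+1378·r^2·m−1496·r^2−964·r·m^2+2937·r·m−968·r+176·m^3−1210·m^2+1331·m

Group: 7·r·(−80·r^2+174·r·m−88·r−88·m^2+121·m) + (−2·m+11)·(−80·r^2+174·r·m−88·r−88·m^2+121·m); both groups contain (−80·r^2+174·r·m−88·r−88·m^2+121·m), so (7·r−2·m+11) is a factor with cofactor −80·r^2+174·r·m−88·r−88·m^2+121·m.
The cofactor groups again: −80·r^2+174·r·m−88·r−88·m^2+121·m = −10·r·(8·r−11·m) + (8·m−11)·(8·r−11·m); both groups contain (8·r−11·m), giving −(10·r−8·m+11)·(8·r−11·m).

−(8·r−11·m)·(7·r−2·m+11)·(10·r−8·m+11)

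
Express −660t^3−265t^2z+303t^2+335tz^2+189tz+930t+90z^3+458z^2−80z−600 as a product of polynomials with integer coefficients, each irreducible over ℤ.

Group: 11t(−60t^2+25tz−27t+10z^2+62z+60) + (9z−10)(−60t^2+25tz−27t+10z^2+62z+60); both groups contain (−60t^2+25tz−27t+10z^2+62z+60), so (11t+9z−10) is a factor with cofactor −60t^2+25tz−27t+10z^2+62z+60.
The cofactor groups again: −60t^2+25tz−27t+10z^2+62z+60 = −4t(15t−10z−12) + (−z−5)(15t−10z−12); both groups contain (15t−10z−12), giving −(4t+z+5)(15t−10z−12).

−(11t+9z−10)(15t−10z−12)(4t+z+5)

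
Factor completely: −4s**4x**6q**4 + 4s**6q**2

Pull out the common factor 4s**4q**2, leaving s**2 − x**6q**2.
Recognize a difference of squares with the parts s and x**3q.

4q**2s**4(s − x**3q)(s + x**3q)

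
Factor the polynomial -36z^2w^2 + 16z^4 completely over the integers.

Every term has a factor of 4z^2. Then 4z^2 - 9w^2 = (2z)² − (3w)².

4z^2(2z - 3w)(2z + 3w)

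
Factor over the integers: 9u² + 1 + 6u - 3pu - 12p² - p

-(3p + 3u + 1)(4p - 3u - 1)

Group: -4p(3p + 3u + 1) + (3u + 1)(3p + 3u + 1); both groups contain (3p + 3u + 1).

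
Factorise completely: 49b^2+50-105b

Need a pair with product 49·50 = 2450 and sum -105: that's -35 and -70.
Split the middle term: 49b^2-35b - 70b+50 = 7b(7b-5) - 10(7b-5).

(7b-10)(7b-5)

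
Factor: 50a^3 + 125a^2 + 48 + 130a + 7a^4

Testing divisors of the constant over divisors of the leading coefficient, a = -3 is a root, so (a + 3) is a factor; dividing leaves 7a^3 + 29a^2 + 38a + 16.
Next, a = -8/7 is a root, giving the factor (7a + 8) and quotient a^2 + 3a + 2.
The remaining quadratic factors as (a + 1)(a + 2).

(7a + 8)(a + 1)(a + 2)(a + 3)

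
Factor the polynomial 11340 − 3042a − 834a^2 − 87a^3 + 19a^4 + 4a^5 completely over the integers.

(4a − 9)(a + 7)(a − 6)(a^2 + 6a + 30)

Testing divisors of the constant over divisors of the leading coefficient, a = −7 is a root, so (a + 7) divides it; the quotient is 4a^4 − 9a^3 − 24a^2 − 666a + 1620.
Next, a = 9/4 is a root, giving the factor (4a − 9) and quotient a^3 − 6a − 180.
Continuing, a = 6 is a root, giving the factor (a − 6) and quotient a^2 + 6a + 30.
The quadratic a^2 + 6a + 30 has discriminant −84 < 0 and is irreducible over ℤ.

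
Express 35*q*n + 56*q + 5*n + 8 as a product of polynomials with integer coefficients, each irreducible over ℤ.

(5*n + 8)*(7*q + 1)

Group as (35*q*n + 56*q) + (5*n + 8) = 7*q*(5*n + 8) + (5*n + 8).
Both groups share the factor (5*n + 8).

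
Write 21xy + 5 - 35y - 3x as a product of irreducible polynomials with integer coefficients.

(3x - 5)(7y - 1)

Group as (21xy - 3x) + (-35y + 5) = 3x(7y - 1) - 5(7y - 1).
Both groups share the factor (7y - 1).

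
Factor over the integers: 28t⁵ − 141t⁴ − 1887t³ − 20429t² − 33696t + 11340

(4t + 9)(7t − 2)(t − 14)(t² + 7t + 45)

Trying the rational-root candidates, t = −9/4 is a root, giving the factor (4t + 9) and quotient 7t⁴ − 51t³ − 357t² − 4304t + 1260.
Continuing, t = 2/7 is a root, giving the factor (7t − 2) and quotient t³ − 7t² − 53t − 630.
Then t = 14 is a root, so (t − 14) divides it; the quotient is t² + 7t + 45.
The quadratic t² + 7t + 45 has discriminant −131 < 0 and is irreducible over ℤ.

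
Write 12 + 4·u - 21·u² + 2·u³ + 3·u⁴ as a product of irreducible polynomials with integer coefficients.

By the rational root theorem, u = 1 is a root, so (u - 1) divides it; the quotient is 3·u³ + 5·u² - 16·u - 12.
Then u = -3 is a root, giving the factor (u + 3) and quotient 3·u² - 4·u - 4.
The remaining quadratic factors as (u - 2)(3·u + 2).

(3·u + 2)·(u + 3)·(u - 1)·(u - 2)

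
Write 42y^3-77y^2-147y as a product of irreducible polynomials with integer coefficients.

7y(6y+7)(y-3)

Pull out the common factor 7y, then factor the remaining trinomial.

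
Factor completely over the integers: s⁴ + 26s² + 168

Substitute u = s² to get a quadratic in u, then factor.
s² + 12 is irreducible over ℤ (always positive, so no real roots).
s² + 14 is irreducible over ℤ (always positive, so no real roots).

(s² + 12)(s² + 14)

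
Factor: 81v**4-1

Difference of squares twice: with A = 3v and B = 1, A⁴ − B⁴ = (A² − B²)(A² + B²), and A² − B² factors again.

(3v+1)(3v-1)(9v**2+1)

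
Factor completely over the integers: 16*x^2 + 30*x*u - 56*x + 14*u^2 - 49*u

Group: 8*x*(2*x + 2*u - 7) + 7*u*(2*x + 2*u - 7); both groups contain (2*x + 2*u - 7).

(2*x + 2*u - 7)*(8*x + 7*u)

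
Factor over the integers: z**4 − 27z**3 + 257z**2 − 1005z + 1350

By the rational root theorem, z = 10 is a root, giving the factor (z − 10) and quotient z**3 − 17z**2 + 87z − 135.
Continuing, z = 5 is a root, so (z − 5) is a factor; dividing leaves z**2 − 12z + 27.
The remaining quadratic factors as (z − 3)(z − 9).

(z − 10)(z − 3)(z − 5)(z − 9)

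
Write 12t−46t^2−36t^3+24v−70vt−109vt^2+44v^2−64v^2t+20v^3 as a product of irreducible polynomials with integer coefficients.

(2v−9t+2)(5v+4t+6)(2v+t)

Group: 2v(10v^2+13vt+12v+4t^2+6t) + (−9t+2)(10v^2+13vt+12v+4t^2+6t); both groups contain (10v^2+13vt+12v+4t^2+6t), so (2v−9t+2) is a factor with cofactor 10v^2+13vt+12v+4t^2+6t.
The cofactor groups again: 10v^2+13vt+12v+4t^2+6t = 5v(2v+t) + (4t+6)(2v+t); both groups contain (2v+t), giving (5v+4t+6)(2v+t).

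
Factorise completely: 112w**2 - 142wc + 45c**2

(8w - 5c)(14w - 9c)

Group: 8w(14w - 9c) - 5c(14w - 9c); both groups contain (14w - 9c).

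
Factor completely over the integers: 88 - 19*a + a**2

Two integers with product 88 and sum -19 are -11 and -8.

(a - 11)*(a - 8)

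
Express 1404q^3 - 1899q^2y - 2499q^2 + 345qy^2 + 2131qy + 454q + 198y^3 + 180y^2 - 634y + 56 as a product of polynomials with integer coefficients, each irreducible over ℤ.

(12q - 11y + 1)(13q + 3y - 4)(9q - 6y - 14)

Group: 12q(117q^2 - 51qy - 218q - 18y^2 - 18y + 56) + (-11y + 1)(117q^2 - 51qy - 218q - 18y^2 - 18y + 56); both groups contain (117q^2 - 51qy - 218q - 18y^2 - 18y + 56), so (12q - 11y + 1) is a factor with cofactor 117q^2 - 51qy - 218q - 18y^2 - 18y + 56.
The cofactor groups again: 117q^2 - 51qy - 218q - 18y^2 - 18y + 56 = 9q(13q + 3y - 4) + (-6y - 14)(13q + 3y - 4); both groups contain (13q + 3y - 4), giving (9q - 6y - 14)(13q + 3y - 4).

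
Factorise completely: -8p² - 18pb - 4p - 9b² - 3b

-(2p + 3b + 1)(4p + 3b)

Group: -4p(2p + 3b + 1) - 3b(2p + 3b + 1); both groups contain (2p + 3b + 1).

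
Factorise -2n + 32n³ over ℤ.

Every term has a factor of 2n. Then 16n² - 1 = (4n)² − (1)².

2n(4n + 1)(4n - 1)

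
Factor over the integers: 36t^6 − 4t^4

Pull out the common factor 4t^4, leaving 9t^2 − 1.
Recognize a difference of squares with the parts 3t and 1.

4t^4(3t + 1)(3t − 1)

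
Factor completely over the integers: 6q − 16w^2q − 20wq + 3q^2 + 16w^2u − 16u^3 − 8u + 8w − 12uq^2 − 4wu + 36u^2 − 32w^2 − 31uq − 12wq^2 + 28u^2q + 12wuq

(u − q − 2)(4w − 4u + 3q)(4w + 4u − 1)

Group: u(16w^2 + 12wq − 4w − 16u^2 + 12uq + 4u − 3q) + (−q − 2)(16w^2 + 12wq − 4w − 16u^2 + 12uq + 4u − 3q); both groups contain (16w^2 + 12wq − 4w − 16u^2 + 12uq + 4u − 3q), so (u − q − 2) is a factor with cofactor 16w^2 + 12wq − 4w − 16u^2 + 12uq + 4u − 3q.
The cofactor groups again: 16w^2 + 12wq − 4w − 16u^2 + 12uq + 4u − 3q = 4w(4w + 4u − 1) + (−4u + 3q)(4w + 4u − 1); both groups contain (4w + 4u − 1), giving (4w − 4u + 3q)(4w + 4u − 1).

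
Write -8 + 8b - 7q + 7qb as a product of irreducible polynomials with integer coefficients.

(7q + 8)(b - 1)

Group as (7qb - 7q) + (8b - 8) = 7q(b - 1) + 8(b - 1).
Both groups share the factor (b - 1).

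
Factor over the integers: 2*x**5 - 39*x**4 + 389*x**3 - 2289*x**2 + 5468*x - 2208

(2*x - 1)*(x - 4)*(x - 8)*(x**2 - 7*x + 69)

By the rational root theorem, x = 4 is a root, so (x - 4) is a factor; dividing leaves 2*x**4 - 31*x**3 + 265*x**2 - 1229*x + 552.
Continuing, x = 1/2 is a root, so (2*x - 1) divides it; the quotient is x**3 - 15*x**2 + 125*x - 552.
Then x = 8 is a root, so (x - 8) divides it; the quotient is x**2 - 7*x + 69.
The quadratic x**2 - 7*x + 69 has discriminant -227 < 0 and is irreducible over ℤ.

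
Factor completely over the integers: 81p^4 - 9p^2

9p^2(3p + 1)(3p - 1)

Factor out 9p^2, leaving 9p^2 - 1, which is a difference of two squares.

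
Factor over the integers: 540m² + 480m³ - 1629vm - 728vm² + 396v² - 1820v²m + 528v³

(4v - 15m)(11v - 4m)(12v + 8m + 9)

Group: 11v(48v² - 148vm + 36v - 120m² - 135m) - 4m(48v² - 148vm + 36v - 120m² - 135m); both groups contain (48v² - 148vm + 36v - 120m² - 135m), so (11v - 4m) is a factor with cofactor 48v² - 148vm + 36v - 120m² - 135m.
The cofactor groups again: 48v² - 148vm + 36v - 120m² - 135m = 12v(4v - 15m) + (8m + 9)(4v - 15m); both groups contain (4v - 15m), giving (12v + 8m + 9)(4v - 15m).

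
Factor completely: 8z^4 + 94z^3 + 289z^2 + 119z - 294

(2z + 7)(4z - 3)(z + 2)(z + 7)

Testing divisors of the constant over divisors of the leading coefficient, z = 3/4 is a root, so (4z - 3) is a factor; dividing leaves 2z^3 + 25z^2 + 91z + 98.
Continuing, z = -2 is a root, giving the factor (z + 2) and quotient 2z^2 + 21z + 49.
The remaining quadratic factors as (z + 7)(2z + 7).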